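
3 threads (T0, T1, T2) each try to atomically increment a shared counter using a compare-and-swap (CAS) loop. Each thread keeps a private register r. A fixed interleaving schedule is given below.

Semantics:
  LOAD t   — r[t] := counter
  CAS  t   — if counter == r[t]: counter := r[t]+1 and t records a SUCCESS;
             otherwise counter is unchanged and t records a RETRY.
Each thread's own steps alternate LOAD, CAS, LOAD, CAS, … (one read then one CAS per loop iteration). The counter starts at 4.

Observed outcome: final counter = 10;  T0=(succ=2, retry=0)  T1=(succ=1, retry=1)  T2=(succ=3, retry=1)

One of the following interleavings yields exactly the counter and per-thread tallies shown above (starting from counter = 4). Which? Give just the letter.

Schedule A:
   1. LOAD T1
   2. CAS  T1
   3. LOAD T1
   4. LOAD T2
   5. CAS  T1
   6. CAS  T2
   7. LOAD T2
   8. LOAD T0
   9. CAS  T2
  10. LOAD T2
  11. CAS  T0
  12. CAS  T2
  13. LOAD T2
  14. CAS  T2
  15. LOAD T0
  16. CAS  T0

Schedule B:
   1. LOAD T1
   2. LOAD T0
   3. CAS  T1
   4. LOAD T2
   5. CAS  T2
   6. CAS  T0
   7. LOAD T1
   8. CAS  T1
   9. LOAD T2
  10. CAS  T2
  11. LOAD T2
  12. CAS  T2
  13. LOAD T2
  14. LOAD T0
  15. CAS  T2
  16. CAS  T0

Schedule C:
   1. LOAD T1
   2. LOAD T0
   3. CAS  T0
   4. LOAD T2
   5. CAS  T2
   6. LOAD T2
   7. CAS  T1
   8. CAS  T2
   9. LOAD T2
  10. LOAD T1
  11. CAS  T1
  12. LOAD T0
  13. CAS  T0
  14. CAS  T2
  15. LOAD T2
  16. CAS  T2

C

Run C:
[1] T1.load  rd  (counter 4, T1.r 4)
[2] T0.load  rd  (counter 4, T0.r 4)
[3] T0.cas  hit  (counter 5, T0.r 4)
[4] T2.load  rd  (counter 5, T2.r 5)
[5] T2.cas  hit  (counter 6, T2.r 5)
[6] T2.load  rd  (counter 6, T2.r 6)
[7] T1.cas  miss  (counter 6, T1.r 4)
[8] T2.cas  hit  (counter 7, T2.r 6)
[9] T2.load  rd  (counter 7, T2.r 7)
[10] T1.load  rd  (counter 7, T1.r 7)
[11] T1.cas  hit  (counter 8, T1.r 7)
[12] T0.load  rd  (counter 8, T0.r 8)
[13] T0.cas  hit  (counter 9, T0.r 8)
[14] T2.cas  miss  (counter 9, T2.r 7)
[15] T2.load  rd  (counter 9, T2.r 9)
[16] T2.cas  hit  (counter 10, T2.r 9)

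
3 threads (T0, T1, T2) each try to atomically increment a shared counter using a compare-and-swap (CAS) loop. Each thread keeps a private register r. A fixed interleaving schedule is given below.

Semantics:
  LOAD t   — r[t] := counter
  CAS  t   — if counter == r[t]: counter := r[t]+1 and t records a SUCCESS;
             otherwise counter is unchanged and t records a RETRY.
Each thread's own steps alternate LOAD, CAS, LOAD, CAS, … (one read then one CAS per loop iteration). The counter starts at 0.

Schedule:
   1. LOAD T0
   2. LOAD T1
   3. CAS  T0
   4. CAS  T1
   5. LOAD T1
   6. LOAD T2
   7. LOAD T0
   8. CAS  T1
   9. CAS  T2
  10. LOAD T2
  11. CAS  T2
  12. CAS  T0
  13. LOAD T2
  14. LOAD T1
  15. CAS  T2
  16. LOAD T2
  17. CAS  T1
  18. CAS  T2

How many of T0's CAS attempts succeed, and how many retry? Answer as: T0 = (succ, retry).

T0 = (1, 1)

1. LOAD T0 → mem=0 r[T0]=0 [LOAD]
2. LOAD T1 → mem=0 r[T1]=0 [LOAD]
3. CAS T0 → mem=1 r[T0]=0 [OK]
4. CAS T1 → mem=1 r[T1]=0 [RETRY]
5. LOAD T1 → mem=1 r[T1]=1 [LOAD]
6. LOAD T2 → mem=1 r[T2]=1 [LOAD]
7. LOAD T0 → mem=1 r[T0]=1 [LOAD]
8. CAS T1 → mem=2 r[T1]=1 [OK]
9. CAS T2 → mem=2 r[T2]=1 [RETRY]
10. LOAD T2 → mem=2 r[T2]=2 [LOAD]
11. CAS T2 → mem=3 r[T2]=2 [OK]
12. CAS T0 → mem=3 r[T0]=1 [RETRY]
13. LOAD T2 → mem=3 r[T2]=3 [LOAD]
14. LOAD T1 → mem=3 r[T1]=3 [LOAD]
15. CAS T2 → mem=4 r[T2]=3 [OK]
16. LOAD T2 → mem=4 r[T2]=4 [LOAD]
17. CAS T1 → mem=4 r[T1]=3 [RETRY]
18. CAS T2 → mem=5 r[T2]=4 [OK]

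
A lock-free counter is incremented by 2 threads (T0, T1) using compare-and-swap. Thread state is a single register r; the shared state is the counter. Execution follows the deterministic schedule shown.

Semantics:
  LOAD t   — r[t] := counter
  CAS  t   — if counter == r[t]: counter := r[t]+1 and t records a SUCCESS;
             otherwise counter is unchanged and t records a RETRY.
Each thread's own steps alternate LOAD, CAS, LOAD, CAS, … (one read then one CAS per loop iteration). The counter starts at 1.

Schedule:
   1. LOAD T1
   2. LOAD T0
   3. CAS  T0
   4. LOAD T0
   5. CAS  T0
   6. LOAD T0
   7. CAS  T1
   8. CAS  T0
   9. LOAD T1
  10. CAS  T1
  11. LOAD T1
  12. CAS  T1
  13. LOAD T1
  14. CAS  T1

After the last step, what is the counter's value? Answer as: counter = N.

counter = 7

#1 T1 reads 1
#2 T0 reads 1
#3 T0 CAS(1→2) writes; counter now 2
#4 T0 reads 2
#5 T0 CAS(2→3) writes; counter now 3
#6 T0 reads 3
#7 T1 CAS(1→2) fails; counter now 3
#8 T0 CAS(3→4) writes; counter now 4
#9 T1 reads 4
#10 T1 CAS(4→5) writes; counter now 5
#11 T1 reads 5
#12 T1 CAS(5→6) writes; counter now 6
#13 T1 reads 6
#14 T1 CAS(6→7) writes; counter now 7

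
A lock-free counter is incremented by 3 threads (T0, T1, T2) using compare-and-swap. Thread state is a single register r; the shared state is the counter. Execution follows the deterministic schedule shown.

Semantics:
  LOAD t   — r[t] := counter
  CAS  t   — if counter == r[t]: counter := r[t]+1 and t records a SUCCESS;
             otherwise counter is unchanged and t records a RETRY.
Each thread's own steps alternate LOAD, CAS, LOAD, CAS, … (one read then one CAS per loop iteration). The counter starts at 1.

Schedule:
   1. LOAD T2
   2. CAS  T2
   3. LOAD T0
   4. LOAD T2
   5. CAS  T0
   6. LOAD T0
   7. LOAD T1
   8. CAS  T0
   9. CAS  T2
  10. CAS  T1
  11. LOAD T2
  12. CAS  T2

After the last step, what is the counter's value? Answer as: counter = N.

counter = 5

1. LOAD T2 → mem=1 r[T2]=1 [LOAD]
2. CAS T2 → mem=2 r[T2]=1 [OK]
3. LOAD T0 → mem=2 r[T0]=2 [LOAD]
4. LOAD T2 → mem=2 r[T2]=2 [LOAD]
5. CAS T0 → mem=3 r[T0]=2 [OK]
6. LOAD T0 → mem=3 r[T0]=3 [LOAD]
7. LOAD T1 → mem=3 r[T1]=3 [LOAD]
8. CAS T0 → mem=4 r[T0]=3 [OK]
9. CAS T2 → mem=4 r[T2]=2 [RETRY]
10. CAS T1 → mem=4 r[T1]=3 [RETRY]
11. LOAD T2 → mem=4 r[T2]=4 [LOAD]
12. CAS T2 → mem=5 r[T2]=4 [OK]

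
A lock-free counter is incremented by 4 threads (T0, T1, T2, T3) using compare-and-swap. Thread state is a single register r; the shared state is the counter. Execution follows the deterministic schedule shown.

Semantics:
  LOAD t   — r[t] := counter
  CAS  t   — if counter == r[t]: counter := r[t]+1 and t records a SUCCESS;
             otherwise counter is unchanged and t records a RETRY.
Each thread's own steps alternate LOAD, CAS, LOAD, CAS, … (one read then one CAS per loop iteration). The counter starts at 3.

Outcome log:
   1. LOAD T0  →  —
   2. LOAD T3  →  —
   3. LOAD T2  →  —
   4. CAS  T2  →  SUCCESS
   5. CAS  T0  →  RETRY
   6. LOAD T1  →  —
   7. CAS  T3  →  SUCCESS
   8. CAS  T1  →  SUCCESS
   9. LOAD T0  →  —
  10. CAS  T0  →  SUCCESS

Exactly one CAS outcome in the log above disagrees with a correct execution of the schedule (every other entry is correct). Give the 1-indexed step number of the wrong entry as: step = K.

step = 7

Correct run:
T0 LOAD — after: cnt=3, r=3 — load
T3 LOAD — after: cnt=3, r=3 — load
T2 LOAD — after: cnt=3, r=3 — load
T2 CAS — after: cnt=4, r=3 — ok
T0 CAS — after: cnt=4, r=3 — retry
T1 LOAD — after: cnt=4, r=4 — load
T3 CAS — after: cnt=4, r=3 — retry
T1 CAS — after: cnt=5, r=4 — ok
T0 LOAD — after: cnt=5, r=5 — load
T0 CAS — after: cnt=6, r=5 — ok
Log disagrees first at step 7.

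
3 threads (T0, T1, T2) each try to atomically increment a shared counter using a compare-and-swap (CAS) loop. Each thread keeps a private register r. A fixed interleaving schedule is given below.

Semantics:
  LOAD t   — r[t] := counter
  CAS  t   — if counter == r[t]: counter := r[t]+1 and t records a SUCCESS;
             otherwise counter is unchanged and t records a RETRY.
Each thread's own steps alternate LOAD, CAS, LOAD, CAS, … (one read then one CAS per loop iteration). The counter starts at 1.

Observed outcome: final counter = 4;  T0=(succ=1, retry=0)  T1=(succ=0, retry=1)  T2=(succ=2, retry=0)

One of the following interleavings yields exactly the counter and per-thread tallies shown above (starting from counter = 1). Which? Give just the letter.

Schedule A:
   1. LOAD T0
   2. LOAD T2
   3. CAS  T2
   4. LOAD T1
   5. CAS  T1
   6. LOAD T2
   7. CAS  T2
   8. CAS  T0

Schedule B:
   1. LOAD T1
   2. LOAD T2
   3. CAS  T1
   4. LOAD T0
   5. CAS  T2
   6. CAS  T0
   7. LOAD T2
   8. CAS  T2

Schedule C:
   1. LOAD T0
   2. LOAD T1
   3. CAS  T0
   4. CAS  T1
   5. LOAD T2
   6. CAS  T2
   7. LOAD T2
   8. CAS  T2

C

Simulating candidate C:
1. LOAD T0 → mem=1 r[T0]=1 [LOAD]
2. LOAD T1 → mem=1 r[T1]=1 [LOAD]
3. CAS T0 → mem=2 r[T0]=1 [OK]
4. CAS T1 → mem=2 r[T1]=1 [RETRY]
5. LOAD T2 → mem=2 r[T2]=2 [LOAD]
6. CAS T2 → mem=3 r[T2]=2 [OK]
7. LOAD T2 → mem=3 r[T2]=3 [LOAD]
8. CAS T2 → mem=4 r[T2]=3 [OK]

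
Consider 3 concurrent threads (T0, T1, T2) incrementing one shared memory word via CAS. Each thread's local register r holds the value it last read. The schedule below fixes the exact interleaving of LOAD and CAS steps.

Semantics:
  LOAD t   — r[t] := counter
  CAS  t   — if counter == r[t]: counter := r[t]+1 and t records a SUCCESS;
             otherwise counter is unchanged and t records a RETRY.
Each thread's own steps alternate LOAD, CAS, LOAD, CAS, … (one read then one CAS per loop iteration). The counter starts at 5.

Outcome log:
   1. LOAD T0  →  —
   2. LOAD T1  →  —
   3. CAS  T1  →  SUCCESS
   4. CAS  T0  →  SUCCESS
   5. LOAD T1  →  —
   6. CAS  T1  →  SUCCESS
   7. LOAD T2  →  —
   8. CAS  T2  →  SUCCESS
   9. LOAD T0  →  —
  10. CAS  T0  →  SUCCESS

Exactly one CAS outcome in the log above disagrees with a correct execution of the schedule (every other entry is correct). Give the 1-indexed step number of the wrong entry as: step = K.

Re-executing:
#1 T0 reads 5
#2 T1 reads 5
#3 T1 CAS(5→6) writes; counter now 6
#4 T0 CAS(5→6) fails; counter now 6
#5 T1 reads 6
#6 T1 CAS(6→7) writes; counter now 7
#7 T2 reads 7
#8 T2 CAS(7→8) writes; counter now 8
#9 T0 reads 8
#10 T0 CAS(8→9) writes; counter now 9
Log disagrees first at step 4.

step = 4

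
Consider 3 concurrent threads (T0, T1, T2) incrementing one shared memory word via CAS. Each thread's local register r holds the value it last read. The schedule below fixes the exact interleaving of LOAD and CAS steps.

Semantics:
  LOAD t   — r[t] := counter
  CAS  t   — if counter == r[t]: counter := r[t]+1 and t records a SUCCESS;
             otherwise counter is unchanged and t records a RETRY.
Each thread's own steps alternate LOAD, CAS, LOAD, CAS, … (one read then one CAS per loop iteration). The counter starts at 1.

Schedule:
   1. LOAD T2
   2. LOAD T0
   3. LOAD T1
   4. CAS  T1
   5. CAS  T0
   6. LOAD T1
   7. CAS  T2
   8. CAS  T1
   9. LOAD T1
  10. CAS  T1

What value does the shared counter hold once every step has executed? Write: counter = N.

counter = 4

step 1: T2 LOAD ⇒ load; ctr=1 reg=1
step 2: T0 LOAD ⇒ load; ctr=1 reg=1
step 3: T1 LOAD ⇒ load; ctr=1 reg=1
step 4: T1 CAS ⇒ ok; ctr=2 reg=1
step 5: T0 CAS ⇒ retry; ctr=2 reg=1
step 6: T1 LOAD ⇒ load; ctr=2 reg=2
step 7: T2 CAS ⇒ retry; ctr=2 reg=1
step 8: T1 CAS ⇒ ok; ctr=3 reg=2
step 9: T1 LOAD ⇒ load; ctr=3 reg=3
step 10: T1 CAS ⇒ ok; ctr=4 reg=3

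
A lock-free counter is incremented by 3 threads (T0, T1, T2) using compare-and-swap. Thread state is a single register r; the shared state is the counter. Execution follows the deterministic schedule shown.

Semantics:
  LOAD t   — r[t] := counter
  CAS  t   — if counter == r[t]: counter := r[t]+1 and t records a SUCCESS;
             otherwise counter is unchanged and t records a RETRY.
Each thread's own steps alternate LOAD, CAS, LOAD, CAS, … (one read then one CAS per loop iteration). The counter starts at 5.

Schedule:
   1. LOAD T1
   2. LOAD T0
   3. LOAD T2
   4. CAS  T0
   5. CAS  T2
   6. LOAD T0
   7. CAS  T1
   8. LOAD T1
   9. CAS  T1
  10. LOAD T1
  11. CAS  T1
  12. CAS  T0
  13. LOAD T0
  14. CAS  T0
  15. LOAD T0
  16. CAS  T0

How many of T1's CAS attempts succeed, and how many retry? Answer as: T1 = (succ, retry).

1. LOAD T1 → mem=5 r[T1]=5 [LOAD]
2. LOAD T0 → mem=5 r[T0]=5 [LOAD]
3. LOAD T2 → mem=5 r[T2]=5 [LOAD]
4. CAS T0 → mem=6 r[T0]=5 [OK]
5. CAS T2 → mem=6 r[T2]=5 [RETRY]
6. LOAD T0 → mem=6 r[T0]=6 [LOAD]
7. CAS T1 → mem=6 r[T1]=5 [RETRY]
8. LOAD T1 → mem=6 r[T1]=6 [LOAD]
9. CAS T1 → mem=7 r[T1]=6 [OK]
10. LOAD T1 → mem=7 r[T1]=7 [LOAD]
11. CAS T1 → mem=8 r[T1]=7 [OK]
12. CAS T0 → mem=8 r[T0]=6 [RETRY]
13. LOAD T0 → mem=8 r[T0]=8 [LOAD]
14. CAS T0 → mem=9 r[T0]=8 [OK]
15. LOAD T0 → mem=9 r[T0]=9 [LOAD]
16. CAS T0 → mem=10 r[T0]=9 [OK]

T1 = (2, 1)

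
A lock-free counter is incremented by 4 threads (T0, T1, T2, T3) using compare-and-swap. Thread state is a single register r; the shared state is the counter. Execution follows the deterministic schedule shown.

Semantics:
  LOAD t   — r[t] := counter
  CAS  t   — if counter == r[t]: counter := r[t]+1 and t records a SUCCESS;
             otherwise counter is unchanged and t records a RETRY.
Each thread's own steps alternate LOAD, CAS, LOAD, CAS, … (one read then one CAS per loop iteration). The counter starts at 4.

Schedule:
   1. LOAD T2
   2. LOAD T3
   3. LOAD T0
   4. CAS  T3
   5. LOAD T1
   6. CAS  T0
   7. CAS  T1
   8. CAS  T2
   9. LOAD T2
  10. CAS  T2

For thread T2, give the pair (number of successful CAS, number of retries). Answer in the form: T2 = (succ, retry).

T2 = (1, 1)

T2 LOAD — after: cnt=4, r=4 — load
T3 LOAD — after: cnt=4, r=4 — load
T0 LOAD — after: cnt=4, r=4 — load
T3 CAS — after: cnt=5, r=4 — ok
T1 LOAD — after: cnt=5, r=5 — load
T0 CAS — after: cnt=5, r=4 — retry
T1 CAS — after: cnt=6, r=5 — ok
T2 CAS — after: cnt=6, r=4 — retry
T2 LOAD — after: cnt=6, r=6 — load
T2 CAS — after: cnt=7, r=6 — ok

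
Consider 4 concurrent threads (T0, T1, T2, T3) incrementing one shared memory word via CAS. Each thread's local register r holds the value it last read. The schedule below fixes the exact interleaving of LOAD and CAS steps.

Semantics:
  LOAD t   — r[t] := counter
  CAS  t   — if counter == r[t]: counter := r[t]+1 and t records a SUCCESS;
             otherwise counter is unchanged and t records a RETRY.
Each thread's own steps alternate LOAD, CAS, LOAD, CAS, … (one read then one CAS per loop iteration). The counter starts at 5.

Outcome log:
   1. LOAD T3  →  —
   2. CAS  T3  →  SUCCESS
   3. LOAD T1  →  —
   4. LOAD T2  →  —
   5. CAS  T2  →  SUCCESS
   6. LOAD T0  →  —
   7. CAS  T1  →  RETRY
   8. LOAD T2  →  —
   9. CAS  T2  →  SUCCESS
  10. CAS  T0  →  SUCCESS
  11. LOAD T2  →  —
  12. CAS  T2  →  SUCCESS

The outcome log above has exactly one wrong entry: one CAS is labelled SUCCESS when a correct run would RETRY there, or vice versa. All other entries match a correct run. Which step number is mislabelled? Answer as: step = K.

Re-executing:
#1 T3 reads 5
#2 T3 CAS(5→6) writes; counter now 6
#3 T1 reads 6
#4 T2 reads 6
#5 T2 CAS(6→7) writes; counter now 7
#6 T0 reads 7
#7 T1 CAS(6→7) fails; counter now 7
#8 T2 reads 7
#9 T2 CAS(7→8) writes; counter now 8
#10 T0 CAS(7→8) fails; counter now 8
#11 T2 reads 8
#12 T2 CAS(8→9) writes; counter now 9
Log disagrees first at step 10.

step = 10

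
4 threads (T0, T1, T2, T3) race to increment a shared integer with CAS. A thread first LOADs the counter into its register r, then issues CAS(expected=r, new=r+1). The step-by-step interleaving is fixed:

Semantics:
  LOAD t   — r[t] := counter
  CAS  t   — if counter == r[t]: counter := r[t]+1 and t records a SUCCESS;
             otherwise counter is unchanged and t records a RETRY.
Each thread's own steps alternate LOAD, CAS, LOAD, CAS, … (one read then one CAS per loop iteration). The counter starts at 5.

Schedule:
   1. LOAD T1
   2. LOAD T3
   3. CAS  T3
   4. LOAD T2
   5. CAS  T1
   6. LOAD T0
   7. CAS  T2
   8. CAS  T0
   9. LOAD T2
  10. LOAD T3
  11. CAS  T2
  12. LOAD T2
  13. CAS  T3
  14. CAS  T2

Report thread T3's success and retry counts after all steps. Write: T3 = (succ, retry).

1. LOAD T1 → mem=5 r[T1]=5 [LOAD]
2. LOAD T3 → mem=5 r[T3]=5 [LOAD]
3. CAS T3 → mem=6 r[T3]=5 [OK]
4. LOAD T2 → mem=6 r[T2]=6 [LOAD]
5. CAS T1 → mem=6 r[T1]=5 [RETRY]
6. LOAD T0 → mem=6 r[T0]=6 [LOAD]
7. CAS T2 → mem=7 r[T2]=6 [OK]
8. CAS T0 → mem=7 r[T0]=6 [RETRY]
9. LOAD T2 → mem=7 r[T2]=7 [LOAD]
10. LOAD T3 → mem=7 r[T3]=7 [LOAD]
11. CAS T2 → mem=8 r[T2]=7 [OK]
12. LOAD T2 → mem=8 r[T2]=8 [LOAD]
13. CAS T3 → mem=8 r[T3]=7 [RETRY]
14. CAS T2 → mem=9 r[T2]=8 [OK]

T3 = (1, 1)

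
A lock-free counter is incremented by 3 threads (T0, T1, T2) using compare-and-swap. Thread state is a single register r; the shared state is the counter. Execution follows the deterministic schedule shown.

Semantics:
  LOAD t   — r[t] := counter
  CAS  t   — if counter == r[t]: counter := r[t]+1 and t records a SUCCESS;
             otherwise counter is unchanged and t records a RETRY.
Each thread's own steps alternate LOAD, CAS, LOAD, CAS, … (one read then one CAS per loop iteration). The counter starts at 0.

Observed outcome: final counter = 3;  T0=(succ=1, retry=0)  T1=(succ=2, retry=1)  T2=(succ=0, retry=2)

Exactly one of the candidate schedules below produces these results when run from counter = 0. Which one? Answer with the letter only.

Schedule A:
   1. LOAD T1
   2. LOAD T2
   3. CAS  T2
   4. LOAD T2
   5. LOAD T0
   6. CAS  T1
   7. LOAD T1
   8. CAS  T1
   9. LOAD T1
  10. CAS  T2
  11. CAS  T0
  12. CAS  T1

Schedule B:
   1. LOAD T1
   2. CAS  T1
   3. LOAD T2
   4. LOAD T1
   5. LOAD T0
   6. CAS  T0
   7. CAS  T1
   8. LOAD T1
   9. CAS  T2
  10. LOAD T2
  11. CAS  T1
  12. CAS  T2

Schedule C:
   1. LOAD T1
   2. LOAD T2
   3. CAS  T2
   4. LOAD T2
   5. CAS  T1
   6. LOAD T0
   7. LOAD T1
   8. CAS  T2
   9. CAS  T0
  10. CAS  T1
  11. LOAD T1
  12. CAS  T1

Tracing schedule B:
T1 LOAD — after: cnt=0, r=0 — load
T1 CAS — after: cnt=1, r=0 — ok
T2 LOAD — after: cnt=1, r=1 — load
T1 LOAD — after: cnt=1, r=1 — load
T0 LOAD — after: cnt=1, r=1 — load
T0 CAS — after: cnt=2, r=1 — ok
T1 CAS — after: cnt=2, r=1 — retry
T1 LOAD — after: cnt=2, r=2 — load
T2 CAS — after: cnt=2, r=1 — retry
T2 LOAD — after: cnt=2, r=2 — load
T1 CAS — after: cnt=3, r=2 — ok
T2 CAS — after: cnt=3, r=2 — retry

B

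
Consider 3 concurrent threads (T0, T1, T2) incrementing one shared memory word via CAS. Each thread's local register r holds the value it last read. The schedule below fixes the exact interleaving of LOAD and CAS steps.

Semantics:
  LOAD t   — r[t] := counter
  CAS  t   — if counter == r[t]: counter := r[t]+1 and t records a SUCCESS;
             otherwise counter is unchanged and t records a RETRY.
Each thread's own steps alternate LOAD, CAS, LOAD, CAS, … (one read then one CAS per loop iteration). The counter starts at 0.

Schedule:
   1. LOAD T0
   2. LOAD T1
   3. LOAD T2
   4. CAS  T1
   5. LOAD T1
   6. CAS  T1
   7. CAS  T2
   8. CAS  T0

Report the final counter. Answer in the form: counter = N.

counter = 2

   1) LOAD T0:  M=0  r_T0=0
   2) LOAD T1:  M=0  r_T1=0
   3) LOAD T2:  M=0  r_T2=0
   4) CAS  T1:  M=1  r_T1=0 ✓
   5) LOAD T1:  M=1  r_T1=1
   6) CAS  T1:  M=2  r_T1=1 ✓
   7) CAS  T2:  M=2  r_T2=0 ✗
   8) CAS  T0:  M=2  r_T0=0 ✗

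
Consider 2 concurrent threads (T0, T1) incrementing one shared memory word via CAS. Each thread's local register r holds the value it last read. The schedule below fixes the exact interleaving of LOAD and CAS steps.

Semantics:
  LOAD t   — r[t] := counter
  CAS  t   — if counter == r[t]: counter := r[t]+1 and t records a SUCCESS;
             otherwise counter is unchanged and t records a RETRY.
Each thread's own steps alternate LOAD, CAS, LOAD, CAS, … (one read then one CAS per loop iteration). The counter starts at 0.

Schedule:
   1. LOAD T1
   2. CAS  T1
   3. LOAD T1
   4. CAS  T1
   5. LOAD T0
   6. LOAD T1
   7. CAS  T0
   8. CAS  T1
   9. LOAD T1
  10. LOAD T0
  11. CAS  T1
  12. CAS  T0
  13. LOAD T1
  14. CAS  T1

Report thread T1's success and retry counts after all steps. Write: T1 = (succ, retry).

T1 = (4, 1)

T1 LOAD — after: cnt=0, r=0 — load
T1 CAS — after: cnt=1, r=0 — ok
T1 LOAD — after: cnt=1, r=1 — load
T1 CAS — after: cnt=2, r=1 — ok
T0 LOAD — after: cnt=2, r=2 — load
T1 LOAD — after: cnt=2, r=2 — load
T0 CAS — after: cnt=3, r=2 — ok
T1 CAS — after: cnt=3, r=2 — retry
T1 LOAD — after: cnt=3, r=3 — load
T0 LOAD — after: cnt=3, r=3 — load
T1 CAS — after: cnt=4, r=3 — ok
T0 CAS — after: cnt=4, r=3 — retry
T1 LOAD — after: cnt=4, r=4 — load
T1 CAS — after: cnt=5, r=4 — ok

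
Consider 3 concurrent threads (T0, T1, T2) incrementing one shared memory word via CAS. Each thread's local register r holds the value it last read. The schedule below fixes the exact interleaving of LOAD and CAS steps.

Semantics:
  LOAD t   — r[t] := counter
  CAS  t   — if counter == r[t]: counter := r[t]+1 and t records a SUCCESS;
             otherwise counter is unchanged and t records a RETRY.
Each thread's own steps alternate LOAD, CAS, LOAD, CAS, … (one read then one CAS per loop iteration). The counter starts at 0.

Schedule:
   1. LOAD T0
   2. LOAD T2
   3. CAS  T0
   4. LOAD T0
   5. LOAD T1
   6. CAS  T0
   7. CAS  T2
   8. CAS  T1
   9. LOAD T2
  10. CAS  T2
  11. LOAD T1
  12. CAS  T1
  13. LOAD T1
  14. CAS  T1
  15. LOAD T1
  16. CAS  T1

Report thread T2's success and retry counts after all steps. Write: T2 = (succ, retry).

#1 T0 reads 0
#2 T2 reads 0
#3 T0 CAS(0→1) writes; counter now 1
#4 T0 reads 1
#5 T1 reads 1
#6 T0 CAS(1→2) writes; counter now 2
#7 T2 CAS(0→1) fails; counter now 2
#8 T1 CAS(1→2) fails; counter now 2
#9 T2 reads 2
#10 T2 CAS(2→3) writes; counter now 3
#11 T1 reads 3
#12 T1 CAS(3→4) writes; counter now 4
#13 T1 reads 4
#14 T1 CAS(4→5) writes; counter now 5
#15 T1 reads 5
#16 T1 CAS(5→6) writes; counter now 6

T2 = (1, 1)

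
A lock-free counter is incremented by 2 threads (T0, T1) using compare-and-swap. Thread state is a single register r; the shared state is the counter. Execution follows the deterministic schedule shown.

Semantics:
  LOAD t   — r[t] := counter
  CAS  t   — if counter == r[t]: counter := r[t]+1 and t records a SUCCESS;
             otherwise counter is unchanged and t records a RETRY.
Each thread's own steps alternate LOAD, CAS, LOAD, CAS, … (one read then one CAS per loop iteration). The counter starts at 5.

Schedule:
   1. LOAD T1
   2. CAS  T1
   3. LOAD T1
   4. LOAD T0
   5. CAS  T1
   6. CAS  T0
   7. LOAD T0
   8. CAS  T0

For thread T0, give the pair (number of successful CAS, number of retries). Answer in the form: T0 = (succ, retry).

   1) LOAD T1:  M=5  r_T1=5
   2) CAS  T1:  M=6  r_T1=5 ✓
   3) LOAD T1:  M=6  r_T1=6
   4) LOAD T0:  M=6  r_T0=6
   5) CAS  T1:  M=7  r_T1=6 ✓
   6) CAS  T0:  M=7  r_T0=6 ✗
   7) LOAD T0:  M=7  r_T0=7
   8) CAS  T0:  M=8  r_T0=7 ✓

T0 = (1, 1)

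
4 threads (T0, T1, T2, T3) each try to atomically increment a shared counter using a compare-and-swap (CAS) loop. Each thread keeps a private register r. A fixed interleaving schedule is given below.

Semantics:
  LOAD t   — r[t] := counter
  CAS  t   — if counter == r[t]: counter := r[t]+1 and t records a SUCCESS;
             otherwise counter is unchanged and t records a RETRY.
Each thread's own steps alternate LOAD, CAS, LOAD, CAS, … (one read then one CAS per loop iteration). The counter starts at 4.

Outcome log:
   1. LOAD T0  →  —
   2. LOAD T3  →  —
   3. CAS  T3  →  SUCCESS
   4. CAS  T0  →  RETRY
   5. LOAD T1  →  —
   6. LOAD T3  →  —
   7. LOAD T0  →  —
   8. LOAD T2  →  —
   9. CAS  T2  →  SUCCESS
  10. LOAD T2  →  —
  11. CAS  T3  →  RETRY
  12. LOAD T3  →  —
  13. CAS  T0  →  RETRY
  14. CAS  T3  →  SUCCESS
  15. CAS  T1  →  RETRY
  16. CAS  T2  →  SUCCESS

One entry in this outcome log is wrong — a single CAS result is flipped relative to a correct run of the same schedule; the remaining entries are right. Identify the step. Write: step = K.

step = 16

Correct run:
   1) LOAD T0:  M=4  r_T0=4
   2) LOAD T3:  M=4  r_T3=4
   3) CAS  T3:  M=5  r_T3=4 ✓
   4) CAS  T0:  M=5  r_T0=4 ✗
   5) LOAD T1:  M=5  r_T1=5
   6) LOAD T3:  M=5  r_T3=5
   7) LOAD T0:  M=5  r_T0=5
   8) LOAD T2:  M=5  r_T2=5
   9) CAS  T2:  M=6  r_T2=5 ✓
  10) LOAD T2:  M=6  r_T2=6
  11) CAS  T3:  M=6  r_T3=5 ✗
  12) LOAD T3:  M=6  r_T3=6
  13) CAS  T0:  M=6  r_T0=5 ✗
  14) CAS  T3:  M=7  r_T3=6 ✓
  15) CAS  T1:  M=7  r_T1=5 ✗
  16) CAS  T2:  M=7  r_T2=6 ✗
Flip is step 16.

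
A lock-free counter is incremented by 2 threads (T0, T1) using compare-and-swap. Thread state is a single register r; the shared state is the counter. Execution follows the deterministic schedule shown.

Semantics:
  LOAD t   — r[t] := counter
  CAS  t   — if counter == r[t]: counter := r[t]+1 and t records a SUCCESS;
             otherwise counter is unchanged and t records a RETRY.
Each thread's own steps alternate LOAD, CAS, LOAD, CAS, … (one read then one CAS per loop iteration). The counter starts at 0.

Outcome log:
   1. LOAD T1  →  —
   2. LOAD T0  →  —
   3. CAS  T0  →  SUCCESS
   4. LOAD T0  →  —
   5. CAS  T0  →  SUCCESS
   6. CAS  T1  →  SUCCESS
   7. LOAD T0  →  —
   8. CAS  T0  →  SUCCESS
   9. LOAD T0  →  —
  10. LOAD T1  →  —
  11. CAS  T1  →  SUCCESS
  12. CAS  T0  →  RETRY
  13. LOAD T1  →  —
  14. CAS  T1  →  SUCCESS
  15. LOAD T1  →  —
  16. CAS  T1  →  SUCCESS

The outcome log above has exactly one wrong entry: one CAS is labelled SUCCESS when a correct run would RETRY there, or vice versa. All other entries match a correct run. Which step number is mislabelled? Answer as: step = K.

Reference trace:
   1) LOAD T1:  M=0  r_T1=0
   2) LOAD T0:  M=0  r_T0=0
   3) CAS  T0:  M=1  r_T0=0 ✓
   4) LOAD T0:  M=1  r_T0=1
   5) CAS  T0:  M=2  r_T0=1 ✓
   6) CAS  T1:  M=2  r_T1=0 ✗
   7) LOAD T0:  M=2  r_T0=2
   8) CAS  T0:  M=3  r_T0=2 ✓
   9) LOAD T0:  M=3  r_T0=3
  10) LOAD T1:  M=3  r_T1=3
  11) CAS  T1:  M=4  r_T1=3 ✓
  12) CAS  T0:  M=4  r_T0=3 ✗
  13) LOAD T1:  M=4  r_T1=4
  14) CAS  T1:  M=5  r_T1=4 ✓
  15) LOAD T1:  M=5  r_T1=5
  16) CAS  T1:  M=6  r_T1=5 ✓
Log disagrees first at step 6.

step = 6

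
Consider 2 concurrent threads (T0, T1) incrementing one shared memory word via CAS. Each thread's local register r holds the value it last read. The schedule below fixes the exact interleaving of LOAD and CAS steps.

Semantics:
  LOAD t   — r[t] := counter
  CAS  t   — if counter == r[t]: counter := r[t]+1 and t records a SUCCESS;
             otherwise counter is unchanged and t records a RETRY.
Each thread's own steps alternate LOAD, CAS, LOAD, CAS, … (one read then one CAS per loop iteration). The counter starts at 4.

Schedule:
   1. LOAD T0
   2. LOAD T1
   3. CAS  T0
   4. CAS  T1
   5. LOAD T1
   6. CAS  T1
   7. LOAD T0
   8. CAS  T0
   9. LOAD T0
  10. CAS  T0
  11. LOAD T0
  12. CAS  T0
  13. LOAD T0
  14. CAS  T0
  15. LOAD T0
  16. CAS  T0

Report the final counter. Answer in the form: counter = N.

T0 LOAD — after: cnt=4, r=4 — load
T1 LOAD — after: cnt=4, r=4 — load
T0 CAS — after: cnt=5, r=4 — ok
T1 CAS — after: cnt=5, r=4 — retry
T1 LOAD — after: cnt=5, r=5 — load
T1 CAS — after: cnt=6, r=5 — ok
T0 LOAD — after: cnt=6, r=6 — load
T0 CAS — after: cnt=7, r=6 — ok
T0 LOAD — after: cnt=7, r=7 — load
T0 CAS — after: cnt=8, r=7 — ok
T0 LOAD — after: cnt=8, r=8 — load
T0 CAS — after: cnt=9, r=8 — ok
T0 LOAD — after: cnt=9, r=9 — load
T0 CAS — after: cnt=10, r=9 — ok
T0 LOAD — after: cnt=10, r=10 — load
T0 CAS — after: cnt=11, r=10 — ok

counter = 11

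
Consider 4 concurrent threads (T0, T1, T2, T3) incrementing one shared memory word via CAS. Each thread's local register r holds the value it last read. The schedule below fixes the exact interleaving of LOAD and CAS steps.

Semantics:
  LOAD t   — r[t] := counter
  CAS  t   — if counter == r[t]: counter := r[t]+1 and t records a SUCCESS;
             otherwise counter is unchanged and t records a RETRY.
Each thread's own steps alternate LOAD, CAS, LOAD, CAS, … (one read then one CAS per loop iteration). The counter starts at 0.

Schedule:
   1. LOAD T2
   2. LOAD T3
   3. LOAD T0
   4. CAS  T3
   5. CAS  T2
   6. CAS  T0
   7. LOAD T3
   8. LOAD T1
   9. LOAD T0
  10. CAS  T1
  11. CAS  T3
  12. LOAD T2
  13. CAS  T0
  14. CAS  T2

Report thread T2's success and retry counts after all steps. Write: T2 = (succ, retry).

T2 = (1, 1)

step 1: T2 LOAD ⇒ load; ctr=0 reg=0
step 2: T3 LOAD ⇒ load; ctr=0 reg=0
step 3: T0 LOAD ⇒ load; ctr=0 reg=0
step 4: T3 CAS ⇒ ok; ctr=1 reg=0
step 5: T2 CAS ⇒ retry; ctr=1 reg=0
step 6: T0 CAS ⇒ retry; ctr=1 reg=0
step 7: T3 LOAD ⇒ load; ctr=1 reg=1
step 8: T1 LOAD ⇒ load; ctr=1 reg=1
step 9: T0 LOAD ⇒ load; ctr=1 reg=1
step 10: T1 CAS ⇒ ok; ctr=2 reg=1
step 11: T3 CAS ⇒ retry; ctr=2 reg=1
step 12: T2 LOAD ⇒ load; ctr=2 reg=2
step 13: T0 CAS ⇒ retry; ctr=2 reg=1
step 14: T2 CAS ⇒ ok; ctr=3 reg=2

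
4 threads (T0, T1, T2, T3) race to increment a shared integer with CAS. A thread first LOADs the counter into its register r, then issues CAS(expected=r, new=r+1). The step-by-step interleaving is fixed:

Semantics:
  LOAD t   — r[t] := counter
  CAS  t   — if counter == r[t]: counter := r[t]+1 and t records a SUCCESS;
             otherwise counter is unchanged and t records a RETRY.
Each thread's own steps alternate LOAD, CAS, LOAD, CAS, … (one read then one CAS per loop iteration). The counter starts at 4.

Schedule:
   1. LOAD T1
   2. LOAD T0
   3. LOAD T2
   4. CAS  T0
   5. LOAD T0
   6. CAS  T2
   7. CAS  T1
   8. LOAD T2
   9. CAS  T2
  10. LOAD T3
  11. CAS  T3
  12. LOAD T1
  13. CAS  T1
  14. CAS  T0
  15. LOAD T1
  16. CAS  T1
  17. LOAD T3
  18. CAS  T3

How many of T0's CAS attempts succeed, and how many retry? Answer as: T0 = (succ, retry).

T0 = (1, 1)

step 1: T1 LOAD ⇒ load; ctr=4 reg=4
step 2: T0 LOAD ⇒ load; ctr=4 reg=4
step 3: T2 LOAD ⇒ load; ctr=4 reg=4
step 4: T0 CAS ⇒ ok; ctr=5 reg=4
step 5: T0 LOAD ⇒ load; ctr=5 reg=5
step 6: T2 CAS ⇒ retry; ctr=5 reg=4
step 7: T1 CAS ⇒ retry; ctr=5 reg=4
step 8: T2 LOAD ⇒ load; ctr=5 reg=5
step 9: T2 CAS ⇒ ok; ctr=6 reg=5
step 10: T3 LOAD ⇒ load; ctr=6 reg=6
step 11: T3 CAS ⇒ ok; ctr=7 reg=6
step 12: T1 LOAD ⇒ load; ctr=7 reg=7
step 13: T1 CAS ⇒ ok; ctr=8 reg=7
step 14: T0 CAS ⇒ retry; ctr=8 reg=5
step 15: T1 LOAD ⇒ load; ctr=8 reg=8
step 16: T1 CAS ⇒ ok; ctr=9 reg=8
step 17: T3 LOAD ⇒ load; ctr=9 reg=9
step 18: T3 CAS ⇒ ok; ctr=10 reg=9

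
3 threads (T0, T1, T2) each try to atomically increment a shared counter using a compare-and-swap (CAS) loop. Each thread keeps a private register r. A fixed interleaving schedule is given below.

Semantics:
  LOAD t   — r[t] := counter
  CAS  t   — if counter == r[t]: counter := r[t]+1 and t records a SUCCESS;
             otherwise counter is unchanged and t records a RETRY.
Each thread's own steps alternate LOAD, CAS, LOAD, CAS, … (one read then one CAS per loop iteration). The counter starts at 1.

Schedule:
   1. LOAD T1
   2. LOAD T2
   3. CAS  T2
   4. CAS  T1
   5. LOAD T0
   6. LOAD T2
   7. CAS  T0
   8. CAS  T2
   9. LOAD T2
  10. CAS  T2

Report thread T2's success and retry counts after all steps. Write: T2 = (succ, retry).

T2 = (2, 1)

1. LOAD T1 → mem=1 r[T1]=1 [LOAD]
2. LOAD T2 → mem=1 r[T2]=1 [LOAD]
3. CAS T2 → mem=2 r[T2]=1 [OK]
4. CAS T1 → mem=2 r[T1]=1 [RETRY]
5. LOAD T0 → mem=2 r[T0]=2 [LOAD]
6. LOAD T2 → mem=2 r[T2]=2 [LOAD]
7. CAS T0 → mem=3 r[T0]=2 [OK]
8. CAS T2 → mem=3 r[T2]=2 [RETRY]
9. LOAD T2 → mem=3 r[T2]=3 [LOAD]
10. CAS T2 → mem=4 r[T2]=3 [OK]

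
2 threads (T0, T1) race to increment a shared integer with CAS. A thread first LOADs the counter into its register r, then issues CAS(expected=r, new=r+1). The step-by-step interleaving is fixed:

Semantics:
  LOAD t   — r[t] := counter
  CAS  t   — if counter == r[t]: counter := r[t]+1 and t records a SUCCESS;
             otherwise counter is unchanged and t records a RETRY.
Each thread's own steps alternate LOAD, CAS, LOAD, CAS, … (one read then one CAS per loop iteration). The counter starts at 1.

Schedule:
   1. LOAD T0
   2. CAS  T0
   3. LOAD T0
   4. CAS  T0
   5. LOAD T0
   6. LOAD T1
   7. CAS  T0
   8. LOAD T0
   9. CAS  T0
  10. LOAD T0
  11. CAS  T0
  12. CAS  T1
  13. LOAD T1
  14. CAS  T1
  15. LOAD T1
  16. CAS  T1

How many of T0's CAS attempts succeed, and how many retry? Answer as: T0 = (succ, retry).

T0 = (5, 0)

T0 LOAD — after: cnt=1, r=1 — load
T0 CAS — after: cnt=2, r=1 — ok
T0 LOAD — after: cnt=2, r=2 — load
T0 CAS — after: cnt=3, r=2 — ok
T0 LOAD — after: cnt=3, r=3 — load
T1 LOAD — after: cnt=3, r=3 — load
T0 CAS — after: cnt=4, r=3 — ok
T0 LOAD — after: cnt=4, r=4 — load
T0 CAS — after: cnt=5, r=4 — ok
T0 LOAD — after: cnt=5, r=5 — load
T0 CAS — after: cnt=6, r=5 — ok
T1 CAS — after: cnt=6, r=3 — retry
T1 LOAD — after: cnt=6, r=6 — load
T1 CAS — after: cnt=7, r=6 — ok
T1 LOAD — after: cnt=7, r=7 — load
T1 CAS — after: cnt=8, r=7 — ok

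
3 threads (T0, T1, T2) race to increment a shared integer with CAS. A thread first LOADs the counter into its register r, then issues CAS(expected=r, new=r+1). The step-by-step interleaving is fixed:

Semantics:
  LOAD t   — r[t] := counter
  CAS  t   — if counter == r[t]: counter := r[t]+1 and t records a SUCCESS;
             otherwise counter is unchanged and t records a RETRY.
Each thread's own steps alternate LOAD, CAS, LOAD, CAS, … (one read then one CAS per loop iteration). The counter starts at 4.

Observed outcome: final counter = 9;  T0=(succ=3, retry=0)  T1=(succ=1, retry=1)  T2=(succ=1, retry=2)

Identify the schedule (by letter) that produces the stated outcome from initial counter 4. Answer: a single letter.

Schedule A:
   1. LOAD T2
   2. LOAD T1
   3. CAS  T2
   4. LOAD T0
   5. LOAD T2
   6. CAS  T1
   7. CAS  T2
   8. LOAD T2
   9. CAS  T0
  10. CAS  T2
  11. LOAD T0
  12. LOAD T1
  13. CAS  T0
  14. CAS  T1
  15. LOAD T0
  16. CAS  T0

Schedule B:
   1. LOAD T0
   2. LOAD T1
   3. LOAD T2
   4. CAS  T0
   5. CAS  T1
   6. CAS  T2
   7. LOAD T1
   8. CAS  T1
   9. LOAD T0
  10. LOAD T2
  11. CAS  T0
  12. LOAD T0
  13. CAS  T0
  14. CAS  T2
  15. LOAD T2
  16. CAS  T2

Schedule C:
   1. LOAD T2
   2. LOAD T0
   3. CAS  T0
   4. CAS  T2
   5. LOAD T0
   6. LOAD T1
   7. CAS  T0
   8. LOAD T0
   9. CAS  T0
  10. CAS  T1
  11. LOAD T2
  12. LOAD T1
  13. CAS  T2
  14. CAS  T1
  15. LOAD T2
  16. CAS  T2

Run B:
1. LOAD T0 → mem=4 r[T0]=4 [LOAD]
2. LOAD T1 → mem=4 r[T1]=4 [LOAD]
3. LOAD T2 → mem=4 r[T2]=4 [LOAD]
4. CAS T0 → mem=5 r[T0]=4 [OK]
5. CAS T1 → mem=5 r[T1]=4 [RETRY]
6. CAS T2 → mem=5 r[T2]=4 [RETRY]
7. LOAD T1 → mem=5 r[T1]=5 [LOAD]
8. CAS T1 → mem=6 r[T1]=5 [OK]
9. LOAD T0 → mem=6 r[T0]=6 [LOAD]
10. LOAD T2 → mem=6 r[T2]=6 [LOAD]
11. CAS T0 → mem=7 r[T0]=6 [OK]
12. LOAD T0 → mem=7 r[T0]=7 [LOAD]
13. CAS T0 → mem=8 r[T0]=7 [OK]
14. CAS T2 → mem=8 r[T2]=6 [RETRY]
15. LOAD T2 → mem=8 r[T2]=8 [LOAD]
16. CAS T2 → mem=9 r[T2]=8 [OK]

B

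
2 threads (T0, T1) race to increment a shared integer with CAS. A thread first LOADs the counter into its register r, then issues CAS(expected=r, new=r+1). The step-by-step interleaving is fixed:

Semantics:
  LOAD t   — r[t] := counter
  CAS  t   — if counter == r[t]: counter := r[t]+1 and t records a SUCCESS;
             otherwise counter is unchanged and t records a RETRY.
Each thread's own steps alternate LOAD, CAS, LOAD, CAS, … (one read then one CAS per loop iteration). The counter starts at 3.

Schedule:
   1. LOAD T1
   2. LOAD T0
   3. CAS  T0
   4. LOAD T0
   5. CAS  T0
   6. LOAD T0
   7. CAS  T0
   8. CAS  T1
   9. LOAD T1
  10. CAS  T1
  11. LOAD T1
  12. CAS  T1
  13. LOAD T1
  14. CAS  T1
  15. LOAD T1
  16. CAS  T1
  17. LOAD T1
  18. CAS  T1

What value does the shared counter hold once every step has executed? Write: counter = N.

[1] T1.load  rd  (counter 3, T1.r 3)
[2] T0.load  rd  (counter 3, T0.r 3)
[3] T0.cas  hit  (counter 4, T0.r 3)
[4] T0.load  rd  (counter 4, T0.r 4)
[5] T0.cas  hit  (counter 5, T0.r 4)
[6] T0.load  rd  (counter 5, T0.r 5)
[7] T0.cas  hit  (counter 6, T0.r 5)
[8] T1.cas  miss  (counter 6, T1.r 3)
[9] T1.load  rd  (counter 6, T1.r 6)
[10] T1.cas  hit  (counter 7, T1.r 6)
[11] T1.load  rd  (counter 7, T1.r 7)
[12] T1.cas  hit  (counter 8, T1.r 7)
[13] T1.load  rd  (counter 8, T1.r 8)
[14] T1.cas  hit  (counter 9, T1.r 8)
[15] T1.load  rd  (counter 9, T1.r 9)
[16] T1.cas  hit  (counter 10, T1.r 9)
[17] T1.load  rd  (counter 10, T1.r 10)
[18] T1.cas  hit  (counter 11, T1.r 10)

counter = 11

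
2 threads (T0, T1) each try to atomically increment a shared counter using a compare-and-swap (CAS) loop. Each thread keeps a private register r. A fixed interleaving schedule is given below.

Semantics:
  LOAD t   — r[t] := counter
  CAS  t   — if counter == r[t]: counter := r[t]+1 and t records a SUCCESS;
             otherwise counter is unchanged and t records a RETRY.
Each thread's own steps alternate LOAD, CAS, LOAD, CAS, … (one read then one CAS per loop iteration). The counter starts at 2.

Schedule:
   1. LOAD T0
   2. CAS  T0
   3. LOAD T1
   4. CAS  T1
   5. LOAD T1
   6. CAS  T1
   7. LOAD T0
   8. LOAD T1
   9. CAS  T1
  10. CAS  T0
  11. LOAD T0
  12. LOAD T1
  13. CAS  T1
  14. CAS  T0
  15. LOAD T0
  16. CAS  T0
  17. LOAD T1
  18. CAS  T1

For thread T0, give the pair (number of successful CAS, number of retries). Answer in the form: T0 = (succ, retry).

#1 T0 reads 2
#2 T0 CAS(2→3) writes; counter now 3
#3 T1 reads 3
#4 T1 CAS(3→4) writes; counter now 4
#5 T1 reads 4
#6 T1 CAS(4→5) writes; counter now 5
#7 T0 reads 5
#8 T1 reads 5
#9 T1 CAS(5→6) writes; counter now 6
#10 T0 CAS(5→6) fails; counter now 6
#11 T0 reads 6
#12 T1 reads 6
#13 T1 CAS(6→7) writes; counter now 7
#14 T0 CAS(6→7) fails; counter now 7
#15 T0 reads 7
#16 T0 CAS(7→8) writes; counter now 8
#17 T1 reads 8
#18 T1 CAS(8→9) writes; counter now 9

T0 = (2, 2)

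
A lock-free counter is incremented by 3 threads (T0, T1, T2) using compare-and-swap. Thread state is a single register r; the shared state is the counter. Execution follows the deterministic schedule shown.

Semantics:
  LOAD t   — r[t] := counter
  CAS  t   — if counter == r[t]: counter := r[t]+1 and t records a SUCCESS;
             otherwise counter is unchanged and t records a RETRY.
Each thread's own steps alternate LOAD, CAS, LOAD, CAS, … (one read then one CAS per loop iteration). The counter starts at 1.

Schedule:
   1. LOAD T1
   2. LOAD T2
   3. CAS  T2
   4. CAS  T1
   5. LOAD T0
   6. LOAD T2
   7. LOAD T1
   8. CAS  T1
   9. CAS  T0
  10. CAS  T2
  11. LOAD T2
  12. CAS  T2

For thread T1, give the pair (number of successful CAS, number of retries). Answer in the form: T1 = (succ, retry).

T1 = (1, 1)

#1 T1 reads 1
#2 T2 reads 1
#3 T2 CAS(1→2) writes; counter now 2
#4 T1 CAS(1→2) fails; counter now 2
#5 T0 reads 2
#6 T2 reads 2
#7 T1 reads 2
#8 T1 CAS(2→3) writes; counter now 3
#9 T0 CAS(2→3) fails; counter now 3
#10 T2 CAS(2→3) fails; counter now 3
#11 T2 reads 3
#12 T2 CAS(3→4) writes; counter now 4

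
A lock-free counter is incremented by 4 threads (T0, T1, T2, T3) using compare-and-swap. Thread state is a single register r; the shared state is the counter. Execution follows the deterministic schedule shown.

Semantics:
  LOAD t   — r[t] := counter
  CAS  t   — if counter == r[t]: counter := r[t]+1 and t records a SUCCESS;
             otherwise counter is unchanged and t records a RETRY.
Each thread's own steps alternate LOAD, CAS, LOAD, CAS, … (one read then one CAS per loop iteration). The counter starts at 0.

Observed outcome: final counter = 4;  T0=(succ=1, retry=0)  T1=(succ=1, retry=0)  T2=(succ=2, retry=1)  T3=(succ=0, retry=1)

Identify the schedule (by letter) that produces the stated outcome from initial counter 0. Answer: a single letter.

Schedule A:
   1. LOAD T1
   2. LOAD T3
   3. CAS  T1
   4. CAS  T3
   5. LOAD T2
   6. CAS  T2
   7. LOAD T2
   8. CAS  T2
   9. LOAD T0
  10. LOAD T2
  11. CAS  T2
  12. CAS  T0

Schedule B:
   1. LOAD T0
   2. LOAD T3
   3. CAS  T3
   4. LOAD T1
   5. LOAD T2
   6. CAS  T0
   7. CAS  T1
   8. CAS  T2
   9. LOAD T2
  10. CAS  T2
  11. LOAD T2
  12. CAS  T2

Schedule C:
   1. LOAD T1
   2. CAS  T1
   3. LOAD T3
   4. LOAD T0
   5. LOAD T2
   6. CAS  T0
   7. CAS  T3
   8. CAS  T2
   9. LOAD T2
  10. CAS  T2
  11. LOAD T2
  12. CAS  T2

C

Simulating candidate C:
[1] T1.load  rd  (counter 0, T1.r 0)
[2] T1.cas  hit  (counter 1, T1.r 0)
[3] T3.load  rd  (counter 1, T3.r 1)
[4] T0.load  rd  (counter 1, T0.r 1)
[5] T2.load  rd  (counter 1, T2.r 1)
[6] T0.cas  hit  (counter 2, T0.r 1)
[7] T3.cas  miss  (counter 2, T3.r 1)
[8] T2.cas  miss  (counter 2, T2.r 1)
[9] T2.load  rd  (counter 2, T2.r 2)
[10] T2.cas  hit  (counter 3, T2.r 2)
[11] T2.load  rd  (counter 3, T2.r 3)
[12] T2.cas  hit  (counter 4, T2.r 3)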